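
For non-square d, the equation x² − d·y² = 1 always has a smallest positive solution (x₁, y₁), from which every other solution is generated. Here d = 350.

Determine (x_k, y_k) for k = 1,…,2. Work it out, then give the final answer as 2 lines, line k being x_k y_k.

449 24
403201 21552

√350 = [18; 1,2,2,2,1,36, …], period ℓ=6 (even) → k=5
step 0: (18, 1)  from 18·(1,0) + (0,1)
…
step 4: (318, 17)  from 2·(131,7) + (56,3)
step 5: (449, 24)  from 1·(318,17) + (131,7)
(x₁, y₁) = (449, 24);  449² − 350·24² = 1 ✓
(449+24√350)^2 = 403201 + 21552√350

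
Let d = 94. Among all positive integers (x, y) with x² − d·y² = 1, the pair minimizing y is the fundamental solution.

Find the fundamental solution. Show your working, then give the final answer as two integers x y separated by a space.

d=94: √d = [9; 1,2,3,1,1,…,2,1,18] (ℓ=16, even), read p_15/q_15
step 0: (9, 1)  from 9·(1,0) + (0,1)
step 1: (10, 1)  from 1·(9,1) + (1,0)
…
step 7: (1464, 151)  from 1·(1241,128) + (223,23)
…
step 11: (99455, 10258)  from 1·(85038,8771) + (14417,1487)
…
step 14: (1490361, 153719)  from 2·(652934,67345) + (184493,19029)
step 15: (2143295, 221064)  from 1·(1490361,153719) + (652934,67345)
fundamental: x₁=2143295, y₁=221064  (since 4593713457025 − 94·48869292096 = 1)

2143295 221064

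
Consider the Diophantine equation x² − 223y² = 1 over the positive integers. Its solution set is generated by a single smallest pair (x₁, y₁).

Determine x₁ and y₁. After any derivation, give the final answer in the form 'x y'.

224 15

√223 = [14; 1,13,1,28, …], period ℓ=4 (even) → k=3
k=0  a_k=14  p_k/q_k = 14/1
k=1  a_k=1  p_k/q_k = 15/1
k=2  a_k=13  p_k/q_k = 209/14
k=3  a_k=1  p_k/q_k = 224/15
(x₁, y₁) = (224, 15);  224² − 223·15² = 1 ✓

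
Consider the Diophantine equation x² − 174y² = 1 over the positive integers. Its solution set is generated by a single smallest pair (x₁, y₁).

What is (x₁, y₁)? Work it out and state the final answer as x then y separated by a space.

√174 = [13; 5,4,5,26, …], period ℓ=4 (even) → k=3
i=0: a=13 ⇒ p=13, q=1
…
i=2: a=4 ⇒ p=277, q=21
i=3: a=5 ⇒ p=1451, q=110
fundamental: x₁=1451, y₁=110  (since 2105401 − 174·12100 = 1)

1451 110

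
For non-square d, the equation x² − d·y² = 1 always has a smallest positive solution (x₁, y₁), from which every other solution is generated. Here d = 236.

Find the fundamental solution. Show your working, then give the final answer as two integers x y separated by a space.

√236 = [15; 2,1,3,5,1,6,1,5,3,1,2,30, …], period ℓ=12 (even) → k=11
a_0=15:  p_0=15·1+0=15,  q_0=15·0+1=1
…
a_2=1:  p_2=1·31+15=46,  q_2=1·2+1=3
a_3=3:  p_3=3·46+31=169,  q_3=3·3+2=11
a_4=5:  p_4=5·169+46=891,  q_4=5·11+3=58
…
a_7=1:  p_7=1·7251+1060=8311,  q_7=1·472+69=541
a_8=5:  p_8=5·8311+7251=48806,  q_8=5·541+472=3177
…
a_10=1:  p_10=1·154729+48806=203535,  q_10=1·10072+3177=13249
a_11=2:  p_11=2·203535+154729=561799,  q_11=2·13249+10072=36570
fundamental: x₁=561799, y₁=36570  (since 315618116401 − 236·1337364900 = 1)

561799 36570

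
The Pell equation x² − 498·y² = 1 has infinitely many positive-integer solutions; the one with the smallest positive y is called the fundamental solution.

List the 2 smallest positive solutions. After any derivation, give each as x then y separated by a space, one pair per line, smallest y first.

d=498: √d = [22; 3,6,22,6,3,44] (ℓ=6, even), read p_5/q_5
a_0=22:  p_0=22·1+0=22,  q_0=22·0+1=1
a_1=3:  p_1=3·22+1=67,  q_1=3·1+0=3
a_2=6:  p_2=6·67+22=424,  q_2=6·3+1=19
…
a_4=6:  p_4=6·9395+424=56794,  q_4=6·421+19=2545
a_5=3:  p_5=3·56794+9395=179777,  q_5=3·2545+421=8056
→ (179777, 8056).  Check: 179777²=32319769729, 498·8056²=32319769728, difference 1.
(179777+8056√498)^2 = 64639539457 + 2896567024√498

179777 8056
64639539457 2896567024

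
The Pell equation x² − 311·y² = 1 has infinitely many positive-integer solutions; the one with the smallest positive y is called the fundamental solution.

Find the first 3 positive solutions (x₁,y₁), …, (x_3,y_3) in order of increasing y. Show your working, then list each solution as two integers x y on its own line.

√311 = [17; 1,1,1,2,1,…,1,1,34, …], period ℓ=16 (even) → k=15
i=0: a=17 ⇒ p=17, q=1
i=1: a=1 ⇒ p=18, q=1
i=2: a=1 ⇒ p=35, q=2
i=3: a=1 ⇒ p=53, q=3
i=4: a=2 ⇒ p=141, q=8
…
i=7: a=3 ⇒ p=4109, q=233
i=8: a=17 ⇒ p=71158, q=4035
i=9: a=3 ⇒ p=217583, q=12338
i=10: a=6 ⇒ p=1376656, q=78063
i=11: a=1 ⇒ p=1594239, q=90401
i=12: a=2 ⇒ p=4565134, q=258865
i=13: a=1 ⇒ p=6159373, q=349266
i=14: a=1 ⇒ p=10724507, q=608131
i=15: a=1 ⇒ p=16883880, q=957397
fundamental: x₁=16883880, y₁=957397  (since 285065403854400 − 311·916609015609 = 1)
(x_2, y_2) = (16883880·16883880 + 311·957397·957397, 16883880·957397 + 957397·16883880) = (570130807708799, 32329152120720)
(x_3, y_3) = (16883880·570130807708799 + 311·957397·32329152120720, 16883880·32329152120720 + 957397·570130807708799) = (19252040283316857636360, 1091683049815963029803)

16883880 957397
570130807708799 32329152120720
19252040283316857636360 1091683049815963029803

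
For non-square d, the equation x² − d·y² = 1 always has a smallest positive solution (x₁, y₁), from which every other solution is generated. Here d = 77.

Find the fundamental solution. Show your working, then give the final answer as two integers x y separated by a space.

351 40

√77 → a₀=8, period (1,3,2,3,1,16); ℓ=6 even so k=5
a_0=8:  p_0=8·1+0=8,  q_0=8·0+1=1
…
a_2=3:  p_2=3·9+8=35,  q_2=3·1+1=4
a_3=2:  p_3=2·35+9=79,  q_3=2·4+1=9
a_4=3:  p_4=3·79+35=272,  q_4=3·9+4=31
a_5=1:  p_5=1·272+79=351,  q_5=1·31+9=40
→ (351, 40).  Check: 351²=123201, 77·40²=123200, difference 1.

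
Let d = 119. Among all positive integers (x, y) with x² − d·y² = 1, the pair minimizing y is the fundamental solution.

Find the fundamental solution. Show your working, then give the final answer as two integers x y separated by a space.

120 11

√119 → a₀=10, period (1,9,1,20); ℓ=4 even so k=3
step 0: (10, 1)  from 10·(1,0) + (0,1)
step 1: (11, 1)  from 1·(10,1) + (1,0)
step 2: (109, 10)  from 9·(11,1) + (10,1)
step 3: (120, 11)  from 1·(109,10) + (11,1)
fundamental: x₁=120, y₁=11  (since 14400 − 119·121 = 1)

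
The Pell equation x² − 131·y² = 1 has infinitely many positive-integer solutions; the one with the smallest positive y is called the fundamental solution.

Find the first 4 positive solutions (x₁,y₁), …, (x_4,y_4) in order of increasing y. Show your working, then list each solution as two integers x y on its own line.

10610 927
225144199 19670940
4777559892170 417417345873
101379820686703201 8857596059754120

√131 → a₀=11, period (2,4,11,4,2,22); ℓ=6 even so k=5
i=0: a=11 ⇒ p=11, q=1
i=1: a=2 ⇒ p=23, q=2
…
i=4: a=4 ⇒ p=4727, q=413
i=5: a=2 ⇒ p=10610, q=927
(x₁, y₁) = (10610, 927);  10610² − 131·927² = 1 ✓
(10610+927√131)^2 = 225144199 + 19670940√131
(10610+927√131)^3 = 4777559892170 + 417417345873√131
(10610+927√131)^4 = 101379820686703201 + 8857596059754120√131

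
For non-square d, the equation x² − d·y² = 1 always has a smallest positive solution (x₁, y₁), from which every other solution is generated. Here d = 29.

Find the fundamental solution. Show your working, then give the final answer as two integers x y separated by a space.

√29 = [5; 2,1,1,2,10, …], period ℓ=5 (odd) → k=9
i=0: a=5 ⇒ p=5, q=1
i=1: a=2 ⇒ p=11, q=2
i=2: a=1 ⇒ p=16, q=3
i=3: a=1 ⇒ p=27, q=5
i=4: a=2 ⇒ p=70, q=13
i=5: a=10 ⇒ p=727, q=135
i=6: a=2 ⇒ p=1524, q=283
i=7: a=1 ⇒ p=2251, q=418
i=8: a=1 ⇒ p=3775, q=701
i=9: a=2 ⇒ p=9801, q=1820
(x₁, y₁) = (9801, 1820);  9801² − 29·1820² = 1 ✓

9801 1820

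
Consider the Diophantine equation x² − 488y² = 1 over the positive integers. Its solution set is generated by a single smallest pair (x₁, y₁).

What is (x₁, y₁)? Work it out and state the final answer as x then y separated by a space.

243 11

√488 → a₀=22, period (11,44); ℓ=2 even so k=1
step 0: (22, 1)  from 22·(1,0) + (0,1)
step 1: (243, 11)  from 11·(22,1) + (1,0)
→ (243, 11).  Check: 243²=59049, 488·11²=59048, difference 1.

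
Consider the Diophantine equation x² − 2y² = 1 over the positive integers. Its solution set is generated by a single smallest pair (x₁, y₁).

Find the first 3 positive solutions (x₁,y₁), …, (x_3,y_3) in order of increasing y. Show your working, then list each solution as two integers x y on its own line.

3 2
17 12
99 70

√2 → a₀=1, period (2); ℓ=1 odd so k=1
k=0  a_k=1  p_k/q_k = 1/1
k=1  a_k=2  p_k/q_k = 3/2
(x₁, y₁) = (3, 2);  3² − 2·2² = 1 ✓
(x_2, y_2) = (3·3 + 2·2·2, 3·2 + 2·3) = (17, 12)
(x_3, y_3) = (3·17 + 2·2·12, 3·12 + 2·17) = (99, 70)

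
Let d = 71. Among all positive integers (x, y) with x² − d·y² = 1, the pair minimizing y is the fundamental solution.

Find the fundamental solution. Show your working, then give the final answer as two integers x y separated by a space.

3480 413

√71 = [8; 2,2,1,7,1,2,2,16, …], period ℓ=8 (even) → k=7
a_0=8:  p_0=8·1+0=8,  q_0=8·0+1=1
…
a_2=2:  p_2=2·17+8=42,  q_2=2·2+1=5
…
a_5=1:  p_5=1·455+59=514,  q_5=1·54+7=61
a_6=2:  p_6=2·514+455=1483,  q_6=2·61+54=176
a_7=2:  p_7=2·1483+514=3480,  q_7=2·176+61=413
→ (3480, 413).  Check: 3480²=12110400, 71·413²=12110399, difference 1.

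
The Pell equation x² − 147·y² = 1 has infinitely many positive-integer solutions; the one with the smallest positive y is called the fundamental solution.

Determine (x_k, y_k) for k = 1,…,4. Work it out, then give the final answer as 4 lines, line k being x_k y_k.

d=147: √d = [12; 8,24] (ℓ=2, even), read p_1/q_1
k=0  a_k=12  p_k/q_k = 12/1
k=1  a_k=8  p_k/q_k = 97/8
→ (97, 8).  Check: 97²=9409, 147·8²=9408, difference 1.
(97+8√147)^2 = 18817 + 1552√147
(97+8√147)^3 = 3650401 + 301080√147
(97+8√147)^4 = 708158977 + 58407968√147

97 8
18817 1552
3650401 301080
708158977 58407968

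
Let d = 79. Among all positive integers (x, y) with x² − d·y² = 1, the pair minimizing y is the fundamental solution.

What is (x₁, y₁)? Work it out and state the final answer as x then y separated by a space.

80 9

√79 = [8; 1,7,1,16, …], period ℓ=4 (even) → k=3
step 0: (8, 1)  from 8·(1,0) + (0,1)
step 1: (9, 1)  from 1·(8,1) + (1,0)
step 2: (71, 8)  from 7·(9,1) + (8,1)
step 3: (80, 9)  from 1·(71,8) + (9,1)
fundamental: x₁=80, y₁=9  (since 6400 − 79·81 = 1)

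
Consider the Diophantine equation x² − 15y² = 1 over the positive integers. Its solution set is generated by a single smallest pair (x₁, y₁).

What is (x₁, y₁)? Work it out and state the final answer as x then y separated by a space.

[3; 1,6] for √15; ℓ=2 ⇒ convergent index 1
a_0=3:  p_0=3·1+0=3,  q_0=3·0+1=1
a_1=1:  p_1=1·3+1=4,  q_1=1·1+0=1
fundamental: x₁=4, y₁=1  (since 16 − 15·1 = 1)

4 1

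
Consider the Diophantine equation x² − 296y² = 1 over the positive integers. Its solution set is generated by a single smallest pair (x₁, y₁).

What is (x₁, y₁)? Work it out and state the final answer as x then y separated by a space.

3699 215

√296 → a₀=17, period (4,1,7,1,4,34); ℓ=6 even so k=5
step 0: (17, 1)  from 17·(1,0) + (0,1)
…
step 2: (86, 5)  from 1·(69,4) + (17,1)
step 3: (671, 39)  from 7·(86,5) + (69,4)
step 4: (757, 44)  from 1·(671,39) + (86,5)
step 5: (3699, 215)  from 4·(757,44) + (671,39)
(x₁, y₁) = (3699, 215);  3699² − 296·215² = 1 ✓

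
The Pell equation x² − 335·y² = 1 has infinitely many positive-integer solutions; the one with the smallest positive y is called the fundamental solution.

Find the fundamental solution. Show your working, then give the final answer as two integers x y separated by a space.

604 33

[18; 3,3,3,36] for √335; ℓ=4 ⇒ convergent index 3
step 0: (18, 1)  from 18·(1,0) + (0,1)
…
step 2: (183, 10)  from 3·(55,3) + (18,1)
step 3: (604, 33)  from 3·(183,10) + (55,3)
fundamental: x₁=604, y₁=33  (since 364816 − 335·1089 = 1)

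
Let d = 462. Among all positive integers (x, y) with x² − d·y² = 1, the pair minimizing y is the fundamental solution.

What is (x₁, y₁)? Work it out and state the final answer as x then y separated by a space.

43 2

√462 = [21; 2,42, …], period ℓ=2 (even) → k=1
k=0  a_k=21  p_k/q_k = 21/1
k=1  a_k=2  p_k/q_k = 43/2
fundamental: x₁=43, y₁=2  (since 1849 − 462·4 = 1)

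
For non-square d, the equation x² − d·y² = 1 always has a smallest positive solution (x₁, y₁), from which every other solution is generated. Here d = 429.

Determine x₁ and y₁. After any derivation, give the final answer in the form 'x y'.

d=429: √d = [20; 1,2,2,9,1,12,1,9,2,2,1,40] (ℓ=12, even), read p_11/q_11
k=0  a_k=20  p_k/q_k = 20/1
k=1  a_k=1  p_k/q_k = 21/1
k=2  a_k=2  p_k/q_k = 62/3
k=3  a_k=2  p_k/q_k = 145/7
…
k=6  a_k=12  p_k/q_k = 19511/942
k=7  a_k=1  p_k/q_k = 21023/1015
k=8  a_k=9  p_k/q_k = 208718/10077
…
k=10  a_k=2  p_k/q_k = 1085636/52415
k=11  a_k=1  p_k/q_k = 1524095/73584
→ (1524095, 73584).  Check: 1524095²=2322865569025, 429·73584²=2322865569024, difference 1.

1524095 73584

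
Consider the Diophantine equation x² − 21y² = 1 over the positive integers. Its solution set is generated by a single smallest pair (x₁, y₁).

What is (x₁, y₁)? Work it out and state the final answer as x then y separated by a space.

[4; 1,1,2,1,1,8] for √21; ℓ=6 ⇒ convergent index 5
i=0: a=4 ⇒ p=4, q=1
…
i=2: a=1 ⇒ p=9, q=2
…
i=4: a=1 ⇒ p=32, q=7
i=5: a=1 ⇒ p=55, q=12
→ (55, 12).  Check: 55²=3025, 21·12²=3024, difference 1.

55 12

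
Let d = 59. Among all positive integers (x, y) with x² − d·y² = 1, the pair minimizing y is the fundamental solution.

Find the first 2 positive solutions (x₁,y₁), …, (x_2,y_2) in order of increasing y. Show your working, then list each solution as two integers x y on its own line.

530 69
561799 73140

√59 → a₀=7, period (1,2,7,2,1,14); ℓ=6 even so k=5
a_0=7:  p_0=7·1+0=7,  q_0=7·0+1=1
a_1=1:  p_1=1·7+1=8,  q_1=1·1+0=1
a_2=2:  p_2=2·8+7=23,  q_2=2·1+1=3
a_3=7:  p_3=7·23+8=169,  q_3=7·3+1=22
a_4=2:  p_4=2·169+23=361,  q_4=2·22+3=47
a_5=1:  p_5=1·361+169=530,  q_5=1·47+22=69
→ (530, 69).  Check: 530²=280900, 59·69²=280899, difference 1.
(x_2, y_2) = (530·530 + 59·69·69, 530·69 + 69·530) = (561799, 73140)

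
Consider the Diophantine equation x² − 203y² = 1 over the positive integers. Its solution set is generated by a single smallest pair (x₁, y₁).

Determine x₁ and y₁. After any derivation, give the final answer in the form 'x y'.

57 4

√203 = [14; 4,28, …], period ℓ=2 (even) → k=1
step 0: (14, 1)  from 14·(1,0) + (0,1)
step 1: (57, 4)  from 4·(14,1) + (1,0)
→ (57, 4).  Check: 57²=3249, 203·4²=3248, difference 1.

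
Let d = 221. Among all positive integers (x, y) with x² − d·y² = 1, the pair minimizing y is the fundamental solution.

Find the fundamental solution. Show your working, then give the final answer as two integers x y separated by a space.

√221 = [14; 1,6,2,6,1,28, …], period ℓ=6 (even) → k=5
step 0: (14, 1)  from 14·(1,0) + (0,1)
step 1: (15, 1)  from 1·(14,1) + (1,0)
…
step 3: (223, 15)  from 2·(104,7) + (15,1)
step 4: (1442, 97)  from 6·(223,15) + (104,7)
step 5: (1665, 112)  from 1·(1442,97) + (223,15)
→ (1665, 112).  Check: 1665²=2772225, 221·112²=2772224, difference 1.

1665 112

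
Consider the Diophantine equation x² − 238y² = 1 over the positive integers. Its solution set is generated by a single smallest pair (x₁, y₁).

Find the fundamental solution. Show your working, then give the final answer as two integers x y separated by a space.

11663 756

√238 = [15; 2,2,1,14,1,2,2,30, …], period ℓ=8 (even) → k=7
step 0: (15, 1)  from 15·(1,0) + (0,1)
step 1: (31, 2)  from 2·(15,1) + (1,0)
step 2: (77, 5)  from 2·(31,2) + (15,1)
step 3: (108, 7)  from 1·(77,5) + (31,2)
step 4: (1589, 103)  from 14·(108,7) + (77,5)
step 5: (1697, 110)  from 1·(1589,103) + (108,7)
step 6: (4983, 323)  from 2·(1697,110) + (1589,103)
step 7: (11663, 756)  from 2·(4983,323) + (1697,110)
fundamental: x₁=11663, y₁=756  (since 136025569 − 238·571536 = 1)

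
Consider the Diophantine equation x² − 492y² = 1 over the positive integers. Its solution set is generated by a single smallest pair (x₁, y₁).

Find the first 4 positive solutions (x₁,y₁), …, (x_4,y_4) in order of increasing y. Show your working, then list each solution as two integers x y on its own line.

29767 1342
1772148577 79894628
105503093353351 4756446782010
6281021157926249857 283170302640288712

[22; 5,1,1,10,1,1,5,44] for √492; ℓ=8 ⇒ convergent index 7
i=0: a=22 ⇒ p=22, q=1
i=1: a=5 ⇒ p=111, q=5
…
i=6: a=1 ⇒ p=5390, q=243
i=7: a=5 ⇒ p=29767, q=1342
(x₁, y₁) = (29767, 1342);  29767² − 492·1342² = 1 ✓
n=2: (29767,1342)∘(29767,1342) = (29767·29767+492·1342·1342, 29767·1342+1342·29767) = (1772148577,79894628)
n=3: (1772148577,79894628)∘(29767,1342) = (29767·1772148577+492·1342·79894628, 29767·79894628+1342·1772148577) = (105503093353351,4756446782010)
n=4: (105503093353351,4756446782010)∘(29767,1342) = (29767·105503093353351+492·1342·4756446782010, 29767·4756446782010+1342·105503093353351) = (6281021157926249857,283170302640288712)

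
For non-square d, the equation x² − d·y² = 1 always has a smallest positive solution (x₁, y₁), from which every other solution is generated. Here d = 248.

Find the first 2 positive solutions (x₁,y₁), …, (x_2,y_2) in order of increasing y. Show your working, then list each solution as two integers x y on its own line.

[15; 1,2,1,30] for √248; ℓ=4 ⇒ convergent index 3
k=0  a_k=15  p_k/q_k = 15/1
…
k=2  a_k=2  p_k/q_k = 47/3
k=3  a_k=1  p_k/q_k = 63/4
(x₁, y₁) = (63, 4);  63² − 248·4² = 1 ✓
(63+4√248)^2 = 7937 + 504√248

63 4
7937 504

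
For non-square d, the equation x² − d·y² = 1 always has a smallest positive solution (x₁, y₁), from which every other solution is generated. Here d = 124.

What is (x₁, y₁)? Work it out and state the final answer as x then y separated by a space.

4620799 414960

d=124: √d = [11; 7,2,1,1,1,…,2,7,22] (ℓ=16, even), read p_15/q_15
a_0=11:  p_0=11·1+0=11,  q_0=11·0+1=1
…
a_10=3:  p_10=3·17583+14543=67292,  q_10=3·1579+1306=6043
…
a_14=2:  p_14=2·237042+152167=626251,  q_14=2·21287+13665=56239
a_15=7:  p_15=7·626251+237042=4620799,  q_15=7·56239+21287=414960
→ (4620799, 414960).  Check: 4620799²=21351783398401, 124·414960²=21351783398400, difference 1.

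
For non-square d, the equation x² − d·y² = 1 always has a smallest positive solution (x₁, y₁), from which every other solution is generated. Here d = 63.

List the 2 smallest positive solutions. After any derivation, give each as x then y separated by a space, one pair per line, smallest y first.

8 1
127 16

d=63: √d = [7; 1,14] (ℓ=2, even), read p_1/q_1
a_0=7:  p_0=7·1+0=7,  q_0=7·0+1=1
a_1=1:  p_1=1·7+1=8,  q_1=1·1+0=1
(x₁, y₁) = (8, 1);  8² − 63·1² = 1 ✓
n=2: (8,1)∘(8,1) = (8·8+63·1·1, 8·1+1·8) = (127,16)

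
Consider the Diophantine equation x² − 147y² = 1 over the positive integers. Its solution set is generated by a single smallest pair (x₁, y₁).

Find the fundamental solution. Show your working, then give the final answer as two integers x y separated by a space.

97 8

√147 = [12; 8,24, …], period ℓ=2 (even) → k=1
k=0  a_k=12  p_k/q_k = 12/1
k=1  a_k=8  p_k/q_k = 97/8
→ (97, 8).  Check: 97²=9409, 147·8²=9408, difference 1.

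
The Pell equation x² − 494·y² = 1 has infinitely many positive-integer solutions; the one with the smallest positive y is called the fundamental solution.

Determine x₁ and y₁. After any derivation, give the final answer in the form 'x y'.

[22; 4,2,2,1,2,1,2,2,4,44] for √494; ℓ=10 ⇒ convergent index 9
a_0=22:  p_0=22·1+0=22,  q_0=22·0+1=1
a_1=4:  p_1=4·22+1=89,  q_1=4·1+0=4
a_2=2:  p_2=2·89+22=200,  q_2=2·4+1=9
…
a_7=2:  p_7=2·2556+1867=6979,  q_7=2·115+84=314
a_8=2:  p_8=2·6979+2556=16514,  q_8=2·314+115=743
a_9=4:  p_9=4·16514+6979=73035,  q_9=4·743+314=3286
→ (73035, 3286).  Check: 73035²=5334111225, 494·3286²=5334111224, difference 1.

73035 3286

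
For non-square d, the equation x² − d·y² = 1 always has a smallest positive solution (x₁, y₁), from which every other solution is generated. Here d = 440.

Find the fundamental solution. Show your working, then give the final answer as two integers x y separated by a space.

21 1

√440 = [20; 1,40, …], period ℓ=2 (even) → k=1
k=0  a_k=20  p_k/q_k = 20/1
k=1  a_k=1  p_k/q_k = 21/1
fundamental: x₁=21, y₁=1  (since 441 − 440·1 = 1)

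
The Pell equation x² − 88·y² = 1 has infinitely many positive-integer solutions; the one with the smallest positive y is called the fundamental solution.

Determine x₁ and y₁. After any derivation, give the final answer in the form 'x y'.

[9; 2,1,1,1,2,18] for √88; ℓ=6 ⇒ convergent index 5
a_0=9:  p_0=9·1+0=9,  q_0=9·0+1=1
…
a_2=1:  p_2=1·19+9=28,  q_2=1·2+1=3
…
a_4=1:  p_4=1·47+28=75,  q_4=1·5+3=8
a_5=2:  p_5=2·75+47=197,  q_5=2·8+5=21
(x₁, y₁) = (197, 21);  197² − 88·21² = 1 ✓

197 21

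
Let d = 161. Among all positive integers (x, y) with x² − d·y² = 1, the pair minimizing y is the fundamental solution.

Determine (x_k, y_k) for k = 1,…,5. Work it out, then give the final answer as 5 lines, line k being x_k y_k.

d=161: √d = [12; 1,2,4,1,2,1,4,2,1,24] (ℓ=10, even), read p_9/q_9
i=0: a=12 ⇒ p=12, q=1
…
i=2: a=2 ⇒ p=38, q=3
…
i=4: a=1 ⇒ p=203, q=16
i=5: a=2 ⇒ p=571, q=45
…
i=8: a=2 ⇒ p=8108, q=639
i=9: a=1 ⇒ p=11775, q=928
fundamental: x₁=11775, y₁=928  (since 138650625 − 161·861184 = 1)
k=2:  x_2 = 11775·11775+161·928·928 = 277301249,  y_2 = 11775·928+928·11775 = 21854400
k=3:  x_3 = 11775·277301249+161·928·21854400 = 6530444402175,  y_3 = 11775·21854400+928·277301249 = 514671119072
k=4:  x_4 = 11775·6530444402175+161·928·514671119072 = 153791965393920001,  y_4 = 11775·514671119072+928·6530444402175 = 12120504832291200
k=5:  x_5 = 11775·153791965393920001+161·928·12120504832291200 = 3621800778496371621375,  y_5 = 11775·12120504832291200+928·153791965393920001 = 285437888285786640928

11775 928
277301249 21854400
6530444402175 514671119072
153791965393920001 12120504832291200
3621800778496371621375 285437888285786640928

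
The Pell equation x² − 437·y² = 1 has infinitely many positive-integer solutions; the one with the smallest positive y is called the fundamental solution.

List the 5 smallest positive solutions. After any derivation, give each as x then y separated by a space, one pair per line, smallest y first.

4599 220
42301601 2023560
389090121399 18612704660
3578850894326401 171199655439120
32918270136924114999 1574694412116321100

[20; 1,9,2,9,1,40] for √437; ℓ=6 ⇒ convergent index 5
a_0=20:  p_0=20·1+0=20,  q_0=20·0+1=1
…
a_3=2:  p_3=2·209+21=439,  q_3=2·10+1=21
a_4=9:  p_4=9·439+209=4160,  q_4=9·21+10=199
a_5=1:  p_5=1·4160+439=4599,  q_5=1·199+21=220
fundamental: x₁=4599, y₁=220  (since 21150801 − 437·48400 = 1)
n=2: (4599,220)∘(4599,220) = (4599·4599+437·220·220, 4599·220+220·4599) = (42301601,2023560)
n=3: (42301601,2023560)∘(4599,220) = (4599·42301601+437·220·2023560, 4599·2023560+220·42301601) = (389090121399,18612704660)
n=4: (389090121399,18612704660)∘(4599,220) = (4599·389090121399+437·220·18612704660, 4599·18612704660+220·389090121399) = (3578850894326401,171199655439120)
n=5: (3578850894326401,171199655439120)∘(4599,220) = (4599·3578850894326401+437·220·171199655439120, 4599·171199655439120+220·3578850894326401) = (32918270136924114999,1574694412116321100)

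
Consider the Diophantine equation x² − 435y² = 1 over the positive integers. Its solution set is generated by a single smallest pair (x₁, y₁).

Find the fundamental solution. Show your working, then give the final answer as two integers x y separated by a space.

146 7

[20; 1,5,1,40] for √435; ℓ=4 ⇒ convergent index 3
k=0  a_k=20  p_k/q_k = 20/1
…
k=2  a_k=5  p_k/q_k = 125/6
k=3  a_k=1  p_k/q_k = 146/7
fundamental: x₁=146, y₁=7  (since 21316 − 435·49 = 1)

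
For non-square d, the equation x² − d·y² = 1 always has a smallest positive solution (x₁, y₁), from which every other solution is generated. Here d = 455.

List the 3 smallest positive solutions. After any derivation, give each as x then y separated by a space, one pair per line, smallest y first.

64 3
8191 384
1048384 49149

√455 → a₀=21, period (3,42); ℓ=2 even so k=1
a_0=21:  p_0=21·1+0=21,  q_0=21·0+1=1
a_1=3:  p_1=3·21+1=64,  q_1=3·1+0=3
→ (64, 3).  Check: 64²=4096, 455·3²=4095, difference 1.
(x_2, y_2) = (64·64 + 455·3·3, 64·3 + 3·64) = (8191, 384)
(x_3, y_3) = (64·8191 + 455·3·384, 64·384 + 3·8191) = (1048384, 49149)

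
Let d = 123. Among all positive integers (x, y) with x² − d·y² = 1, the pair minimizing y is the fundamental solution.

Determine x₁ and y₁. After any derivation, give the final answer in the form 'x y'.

122 11

[11; 11,22] for √123; ℓ=2 ⇒ convergent index 1
step 0: (11, 1)  from 11·(1,0) + (0,1)
step 1: (122, 11)  from 11·(11,1) + (1,0)
(x₁, y₁) = (122, 11);  122² − 123·11² = 1 ✓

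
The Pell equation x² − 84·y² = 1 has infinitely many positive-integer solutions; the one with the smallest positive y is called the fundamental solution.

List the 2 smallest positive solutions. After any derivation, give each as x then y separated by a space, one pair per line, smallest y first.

55 6
6049 660

[9; 6,18] for √84; ℓ=2 ⇒ convergent index 1
k=0  a_k=9  p_k/q_k = 9/1
k=1  a_k=6  p_k/q_k = 55/6
fundamental: x₁=55, y₁=6  (since 3025 − 84·36 = 1)
(55+6√84)^2 = 6049 + 660√84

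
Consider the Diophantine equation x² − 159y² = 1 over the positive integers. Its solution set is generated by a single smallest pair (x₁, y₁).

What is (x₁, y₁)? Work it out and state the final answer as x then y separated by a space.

1324 105

√159 = [12; 1,1,1,1,3,1,1,1,1,24, …], period ℓ=10 (even) → k=9
a_0=12:  p_0=12·1+0=12,  q_0=12·0+1=1
…
a_8=1:  p_8=1·517+290=807,  q_8=1·41+23=64
a_9=1:  p_9=1·807+517=1324,  q_9=1·64+41=105
fundamental: x₁=1324, y₁=105  (since 1752976 − 159·11025 = 1)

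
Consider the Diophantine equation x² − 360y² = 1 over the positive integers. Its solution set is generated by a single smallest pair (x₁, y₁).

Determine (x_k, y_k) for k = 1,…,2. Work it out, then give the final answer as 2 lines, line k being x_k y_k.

√360 = [18; 1,36, …], period ℓ=2 (even) → k=1
k=0  a_k=18  p_k/q_k = 18/1
k=1  a_k=1  p_k/q_k = 19/1
fundamental: x₁=19, y₁=1  (since 361 − 360·1 = 1)
(x_2, y_2) = (19·19 + 360·1·1, 19·1 + 1·19) = (721, 38)

19 1
721 38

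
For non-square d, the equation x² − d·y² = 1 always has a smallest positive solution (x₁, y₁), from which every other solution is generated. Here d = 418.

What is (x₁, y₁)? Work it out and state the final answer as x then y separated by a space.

33857 1656

[20; 2,4,20,4,2,40] for √418; ℓ=6 ⇒ convergent index 5
k=0  a_k=20  p_k/q_k = 20/1
k=1  a_k=2  p_k/q_k = 41/2
…
k=4  a_k=4  p_k/q_k = 15068/737
k=5  a_k=2  p_k/q_k = 33857/1656
fundamental: x₁=33857, y₁=1656  (since 1146296449 − 418·2742336 = 1)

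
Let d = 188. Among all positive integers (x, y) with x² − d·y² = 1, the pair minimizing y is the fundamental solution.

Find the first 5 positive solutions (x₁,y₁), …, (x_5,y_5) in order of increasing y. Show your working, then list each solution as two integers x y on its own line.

4607 336
42448897 3095904
391124132351 28525659120
3603817713033217 262835420035776
33205576016763929087 2421765531683980944

d=188: √d = [13; 1,2,2,6,2,2,1,26] (ℓ=8, even), read p_7/q_7
k=0  a_k=13  p_k/q_k = 13/1
k=1  a_k=1  p_k/q_k = 14/1
…
k=6  a_k=2  p_k/q_k = 3277/239
k=7  a_k=1  p_k/q_k = 4607/336
fundamental: x₁=4607, y₁=336  (since 21224449 − 188·112896 = 1)
(4607+336√188)^2 = 42448897 + 3095904√188
(4607+336√188)^3 = 391124132351 + 28525659120√188
(4607+336√188)^4 = 3603817713033217 + 262835420035776√188
(4607+336√188)^5 = 33205576016763929087 + 2421765531683980944√188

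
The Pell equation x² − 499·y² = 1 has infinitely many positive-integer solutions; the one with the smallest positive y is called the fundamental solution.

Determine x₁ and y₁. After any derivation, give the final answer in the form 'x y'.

√499 = [22; 2,1,21,1,2,44, …], period ℓ=6 (even) → k=5
k=0  a_k=22  p_k/q_k = 22/1
k=1  a_k=2  p_k/q_k = 45/2
…
k=4  a_k=1  p_k/q_k = 1519/68
k=5  a_k=2  p_k/q_k = 4490/201
(x₁, y₁) = (4490, 201);  4490² − 499·201² = 1 ✓

4490 201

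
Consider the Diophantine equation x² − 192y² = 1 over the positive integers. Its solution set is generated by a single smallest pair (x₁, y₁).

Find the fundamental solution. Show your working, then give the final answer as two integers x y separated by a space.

97 7

√192 = [13; 1,5,1,26, …], period ℓ=4 (even) → k=3
step 0: (13, 1)  from 13·(1,0) + (0,1)
step 1: (14, 1)  from 1·(13,1) + (1,0)
step 2: (83, 6)  from 5·(14,1) + (13,1)
step 3: (97, 7)  from 1·(83,6) + (14,1)
fundamental: x₁=97, y₁=7  (since 9409 − 192·49 = 1)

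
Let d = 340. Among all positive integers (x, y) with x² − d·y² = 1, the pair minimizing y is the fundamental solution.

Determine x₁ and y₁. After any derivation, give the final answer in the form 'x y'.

d=340: √d = [18; 2,3,1,1,1,…,3,2,36] (ℓ=14, even), read p_13/q_13
k=0  a_k=18  p_k/q_k = 18/1
…
k=7  a_k=8  p_k/q_k = 6509/353
…
k=9  a_k=1  p_k/q_k = 13774/747
k=10  a_k=1  p_k/q_k = 21039/1141
k=11  a_k=1  p_k/q_k = 34813/1888
k=12  a_k=3  p_k/q_k = 125478/6805
k=13  a_k=2  p_k/q_k = 285769/15498
(x₁, y₁) = (285769, 15498);  285769² − 340·15498² = 1 ✓

285769 15498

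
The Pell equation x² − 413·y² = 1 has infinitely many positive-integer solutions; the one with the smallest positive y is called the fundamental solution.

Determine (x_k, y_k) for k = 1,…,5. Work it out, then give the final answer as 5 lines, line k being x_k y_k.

√413 → a₀=20, period (3,9,1,4,1,9,3,40); ℓ=8 even so k=7
k=0  a_k=20  p_k/q_k = 20/1
…
k=2  a_k=9  p_k/q_k = 569/28
…
k=4  a_k=4  p_k/q_k = 3089/152
k=5  a_k=1  p_k/q_k = 3719/183
k=6  a_k=9  p_k/q_k = 36560/1799
k=7  a_k=3  p_k/q_k = 113399/5580
→ (113399, 5580).  Check: 113399²=12859333201, 413·5580²=12859333200, difference 1.
(113399+5580√413)^2 = 25718666401 + 1265532840√413
(113399+5580√413)^3 = 5832942102300599 + 287020317040740√413
(113399+5580√413)^4 = 1322899602891852585601 + 65095633862940217680√413
(113399+5580√413)^5 = 300030984130833440606834999 + 14763559568560095172347900√413

113399 5580
25718666401 1265532840
5832942102300599 287020317040740
1322899602891852585601 65095633862940217680
300030984130833440606834999 14763559568560095172347900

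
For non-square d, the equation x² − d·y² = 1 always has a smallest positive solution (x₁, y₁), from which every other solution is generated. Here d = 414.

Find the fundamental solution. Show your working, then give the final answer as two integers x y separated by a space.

[20; 2,1,7,2,7,1,2,40] for √414; ℓ=8 ⇒ convergent index 7
k=0  a_k=20  p_k/q_k = 20/1
k=1  a_k=2  p_k/q_k = 41/2
…
k=4  a_k=2  p_k/q_k = 997/49
…
k=6  a_k=1  p_k/q_k = 8444/415
k=7  a_k=2  p_k/q_k = 24335/1196
(x₁, y₁) = (24335, 1196);  24335² − 414·1196² = 1 ✓

24335 1196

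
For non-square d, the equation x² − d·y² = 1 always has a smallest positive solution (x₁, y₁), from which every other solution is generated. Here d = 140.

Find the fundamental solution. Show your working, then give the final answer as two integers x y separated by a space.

√140 → a₀=11, period (1,4,1,22); ℓ=4 even so k=3
step 0: (11, 1)  from 11·(1,0) + (0,1)
…
step 2: (59, 5)  from 4·(12,1) + (11,1)
step 3: (71, 6)  from 1·(59,5) + (12,1)
(x₁, y₁) = (71, 6);  71² − 140·6² = 1 ✓

71 6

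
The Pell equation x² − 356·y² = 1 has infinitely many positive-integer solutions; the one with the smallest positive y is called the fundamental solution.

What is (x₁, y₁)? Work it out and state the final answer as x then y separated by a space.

500001 26500

√356 → a₀=18, period (1,6,1,1,2,…,6,1,36); ℓ=14 even so k=13
i=0: a=18 ⇒ p=18, q=1
i=1: a=1 ⇒ p=19, q=1
…
i=4: a=1 ⇒ p=283, q=15
i=5: a=2 ⇒ p=717, q=38
i=6: a=1 ⇒ p=1000, q=53
…
i=9: a=2 ⇒ p=28151, q=1492
…
i=12: a=6 ⇒ p=433982, q=23001
i=13: a=1 ⇒ p=500001, q=26500
→ (500001, 26500).  Check: 500001²=250001000001, 356·26500²=250001000000, difference 1.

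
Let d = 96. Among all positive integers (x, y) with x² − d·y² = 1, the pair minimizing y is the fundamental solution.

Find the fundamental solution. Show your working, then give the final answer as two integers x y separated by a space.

d=96: √d = [9; 1,3,1,18] (ℓ=4, even), read p_3/q_3
step 0: (9, 1)  from 9·(1,0) + (0,1)
step 1: (10, 1)  from 1·(9,1) + (1,0)
step 2: (39, 4)  from 3·(10,1) + (9,1)
step 3: (49, 5)  from 1·(39,4) + (10,1)
(x₁, y₁) = (49, 5);  49² − 96·5² = 1 ✓

49 5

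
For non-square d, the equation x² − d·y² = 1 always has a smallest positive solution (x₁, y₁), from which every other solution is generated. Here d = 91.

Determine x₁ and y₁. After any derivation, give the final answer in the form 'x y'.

d=91: √d = [9; 1,1,5,1,5,1,1,18] (ℓ=8, even), read p_7/q_7
a_0=9:  p_0=9·1+0=9,  q_0=9·0+1=1
…
a_4=1:  p_4=1·105+19=124,  q_4=1·11+2=13
a_5=5:  p_5=5·124+105=725,  q_5=5·13+11=76
a_6=1:  p_6=1·725+124=849,  q_6=1·76+13=89
a_7=1:  p_7=1·849+725=1574,  q_7=1·89+76=165
→ (1574, 165).  Check: 1574²=2477476, 91·165²=2477475, difference 1.

1574 165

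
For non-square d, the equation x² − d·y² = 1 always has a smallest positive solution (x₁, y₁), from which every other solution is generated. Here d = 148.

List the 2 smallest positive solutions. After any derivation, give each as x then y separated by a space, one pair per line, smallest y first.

73 6
10657 876

√148 → a₀=12, period (6,24); ℓ=2 even so k=1
k=0  a_k=12  p_k/q_k = 12/1
k=1  a_k=6  p_k/q_k = 73/6
(x₁, y₁) = (73, 6);  73² − 148·6² = 1 ✓
k=2:  x_2 = 73·73+148·6·6 = 10657,  y_2 = 73·6+6·73 = 876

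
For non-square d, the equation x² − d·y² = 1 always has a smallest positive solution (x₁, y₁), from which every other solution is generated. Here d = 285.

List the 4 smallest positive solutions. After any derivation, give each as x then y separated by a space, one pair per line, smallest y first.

[16; 1,7,2,7,1,32] for √285; ℓ=6 ⇒ convergent index 5
a_0=16:  p_0=16·1+0=16,  q_0=16·0+1=1
…
a_4=7:  p_4=7·287+135=2144,  q_4=7·17+8=127
a_5=1:  p_5=1·2144+287=2431,  q_5=1·127+17=144
(x₁, y₁) = (2431, 144);  2431² − 285·144² = 1 ✓
k=2:  x_2 = 2431·2431+285·144·144 = 11819521,  y_2 = 2431·144+144·2431 = 700128
k=3:  x_3 = 2431·11819521+285·144·700128 = 57466508671,  y_3 = 2431·700128+144·11819521 = 3404022192
k=4:  x_4 = 2431·57466508671+285·144·3404022192 = 279402153338881,  y_4 = 2431·3404022192+144·57466508671 = 16550355197376

2431 144
11819521 700128
57466508671 3404022192
279402153338881 16550355197376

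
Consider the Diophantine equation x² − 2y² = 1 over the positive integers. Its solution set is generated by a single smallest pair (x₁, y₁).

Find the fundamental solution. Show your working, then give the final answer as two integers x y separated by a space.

3 2

√2 = [1; 2, …], period ℓ=1 (odd) → k=1
k=0  a_k=1  p_k/q_k = 1/1
k=1  a_k=2  p_k/q_k = 3/2
fundamental: x₁=3, y₁=2  (since 9 − 2·4 = 1)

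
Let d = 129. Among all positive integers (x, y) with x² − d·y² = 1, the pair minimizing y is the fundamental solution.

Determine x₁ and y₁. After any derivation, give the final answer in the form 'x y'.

√129 = [11; 2,1,3,1,6,1,3,1,2,22, …], period ℓ=10 (even) → k=9
i=0: a=11 ⇒ p=11, q=1
…
i=3: a=3 ⇒ p=125, q=11
…
i=5: a=6 ⇒ p=1079, q=95
…
i=7: a=3 ⇒ p=4793, q=422
i=8: a=1 ⇒ p=6031, q=531
i=9: a=2 ⇒ p=16855, q=1484
→ (16855, 1484).  Check: 16855²=284091025, 129·1484²=284091024, difference 1.

16855 1484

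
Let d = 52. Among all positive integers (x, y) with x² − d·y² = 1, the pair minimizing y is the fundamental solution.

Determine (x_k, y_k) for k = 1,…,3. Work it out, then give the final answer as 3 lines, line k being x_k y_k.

d=52: √d = [7; 4,1,2,1,4,14] (ℓ=6, even), read p_5/q_5
i=0: a=7 ⇒ p=7, q=1
…
i=2: a=1 ⇒ p=36, q=5
…
i=4: a=1 ⇒ p=137, q=19
i=5: a=4 ⇒ p=649, q=90
(x₁, y₁) = (649, 90);  649² − 52·90² = 1 ✓
n=2: (649,90)∘(649,90) = (649·649+52·90·90, 649·90+90·649) = (842401,116820)
n=3: (842401,116820)∘(649,90) = (649·842401+52·90·116820, 649·116820+90·842401) = (1093435849,151632270)

649 90
842401 116820
1093435849 151632270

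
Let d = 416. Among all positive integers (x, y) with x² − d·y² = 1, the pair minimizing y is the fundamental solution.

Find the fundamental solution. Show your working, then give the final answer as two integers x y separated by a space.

√416 = [20; 2,1,1,9,1,1,2,40, …], period ℓ=8 (even) → k=7
i=0: a=20 ⇒ p=20, q=1
…
i=2: a=1 ⇒ p=61, q=3
…
i=5: a=1 ⇒ p=1081, q=53
i=6: a=1 ⇒ p=2060, q=101
i=7: a=2 ⇒ p=5201, q=255
(x₁, y₁) = (5201, 255);  5201² − 416·255² = 1 ✓

5201 255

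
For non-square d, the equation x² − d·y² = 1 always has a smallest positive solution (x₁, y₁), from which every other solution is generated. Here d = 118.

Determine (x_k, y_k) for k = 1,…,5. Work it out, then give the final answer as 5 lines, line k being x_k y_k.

d=118: √d = [10; 1,6,3,2,10,2,3,6,1,20] (ℓ=10, even), read p_9/q_9
a_0=10:  p_0=10·1+0=10,  q_0=10·0+1=1
a_1=1:  p_1=1·10+1=11,  q_1=1·1+0=1
a_2=6:  p_2=6·11+10=76,  q_2=6·1+1=7
a_3=3:  p_3=3·76+11=239,  q_3=3·7+1=22
a_4=2:  p_4=2·239+76=554,  q_4=2·22+7=51
a_5=10:  p_5=10·554+239=5779,  q_5=10·51+22=532
a_6=2:  p_6=2·5779+554=12112,  q_6=2·532+51=1115
a_7=3:  p_7=3·12112+5779=42115,  q_7=3·1115+532=3877
a_8=6:  p_8=6·42115+12112=264802,  q_8=6·3877+1115=24377
a_9=1:  p_9=1·264802+42115=306917,  q_9=1·24377+3877=28254
(x₁, y₁) = (306917, 28254);  306917² − 118·28254² = 1 ✓
(x_2, y_2) = (306917·306917 + 118·28254·28254, 306917·28254 + 28254·306917) = (188396089777, 17343265836)
(x_3, y_3) = (306917·188396089777 + 118·28254·17343265836, 306917·17343265836 + 28254·188396089777) = (115643925371868101, 10645886241146970)
(x_4, y_4) = (306917·115643925371868101 + 118·28254·10645886241146970, 306917·10645886241146970 + 28254·115643925371868101) = (70986173286526887819457, 6534806934930865917144)
(x_5, y_5) = (306917·70986173286526887819457 + 118·28254·6534806934930865917144, 306917·6534806934930865917144 + 28254·70986173286526887819457) = (43573726693046301732396700037, 4011286680085707263143023126)

306917 28254
188396089777 17343265836
115643925371868101 10645886241146970
70986173286526887819457 6534806934930865917144
43573726693046301732396700037 4011286680085707263143023126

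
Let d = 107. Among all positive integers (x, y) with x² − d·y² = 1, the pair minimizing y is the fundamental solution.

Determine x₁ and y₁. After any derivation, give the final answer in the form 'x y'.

√107 = [10; 2,1,9,1,2,20, …], period ℓ=6 (even) → k=5
a_0=10:  p_0=10·1+0=10,  q_0=10·0+1=1
…
a_3=9:  p_3=9·31+21=300,  q_3=9·3+2=29
a_4=1:  p_4=1·300+31=331,  q_4=1·29+3=32
a_5=2:  p_5=2·331+300=962,  q_5=2·32+29=93
→ (962, 93).  Check: 962²=925444, 107·93²=925443, difference 1.

962 93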